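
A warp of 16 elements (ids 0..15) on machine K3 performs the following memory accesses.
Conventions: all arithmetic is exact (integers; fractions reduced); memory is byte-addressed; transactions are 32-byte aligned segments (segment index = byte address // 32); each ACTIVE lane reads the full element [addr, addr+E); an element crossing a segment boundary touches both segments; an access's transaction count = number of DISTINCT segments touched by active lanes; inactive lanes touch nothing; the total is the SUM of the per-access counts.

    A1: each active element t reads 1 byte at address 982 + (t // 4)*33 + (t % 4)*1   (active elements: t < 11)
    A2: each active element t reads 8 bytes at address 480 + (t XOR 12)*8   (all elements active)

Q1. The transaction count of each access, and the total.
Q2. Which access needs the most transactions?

A1: 3 transactions
A2: 4 transactions

Answer: 3,4; total 7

Answer: A2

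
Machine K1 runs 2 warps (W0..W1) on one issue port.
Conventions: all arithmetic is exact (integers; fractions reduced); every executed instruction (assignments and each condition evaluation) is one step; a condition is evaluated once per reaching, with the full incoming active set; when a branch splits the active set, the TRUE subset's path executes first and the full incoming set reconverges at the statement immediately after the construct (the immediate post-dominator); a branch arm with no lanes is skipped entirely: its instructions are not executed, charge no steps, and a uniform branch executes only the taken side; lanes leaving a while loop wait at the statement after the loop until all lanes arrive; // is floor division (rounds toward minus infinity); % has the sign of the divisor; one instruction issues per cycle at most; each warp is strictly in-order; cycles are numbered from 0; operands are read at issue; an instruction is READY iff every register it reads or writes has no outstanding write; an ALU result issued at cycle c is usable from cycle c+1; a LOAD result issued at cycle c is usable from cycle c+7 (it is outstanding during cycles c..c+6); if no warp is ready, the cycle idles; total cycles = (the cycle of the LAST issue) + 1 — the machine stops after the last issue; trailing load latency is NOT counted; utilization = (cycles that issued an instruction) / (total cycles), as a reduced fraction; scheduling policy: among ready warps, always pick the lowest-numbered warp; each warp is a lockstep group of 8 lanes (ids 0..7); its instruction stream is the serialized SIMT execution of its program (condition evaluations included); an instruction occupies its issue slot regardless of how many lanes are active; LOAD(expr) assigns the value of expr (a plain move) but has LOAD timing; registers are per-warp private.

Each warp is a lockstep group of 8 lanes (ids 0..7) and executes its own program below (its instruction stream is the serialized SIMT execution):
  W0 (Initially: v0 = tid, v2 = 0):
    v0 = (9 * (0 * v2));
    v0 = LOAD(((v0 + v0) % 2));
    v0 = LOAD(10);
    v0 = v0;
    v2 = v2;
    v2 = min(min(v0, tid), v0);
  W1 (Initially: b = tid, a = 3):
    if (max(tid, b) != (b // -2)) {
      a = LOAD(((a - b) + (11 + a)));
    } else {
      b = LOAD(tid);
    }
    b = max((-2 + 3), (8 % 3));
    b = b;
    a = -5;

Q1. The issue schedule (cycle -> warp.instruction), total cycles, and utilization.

cycle 0: W0.I0
cycle 1: W0.I1
cycle 2: W1.I0
cycle 3: W1.I1
cycle 4: W1.I2
cycle 5: idle
cycle 6: idle
cycle 7: idle
cycle 8: W0.I2
cycle 9: idle
cycle 10: idle
cycle 11: W1.I3
cycle 12: W1.I4
cycle 13: W1.I5
cycle 14: idle
cycle 15: W0.I3
cycle 16: W0.I4
cycle 17: W0.I5

Answer: 18 cycles, utilization 2/3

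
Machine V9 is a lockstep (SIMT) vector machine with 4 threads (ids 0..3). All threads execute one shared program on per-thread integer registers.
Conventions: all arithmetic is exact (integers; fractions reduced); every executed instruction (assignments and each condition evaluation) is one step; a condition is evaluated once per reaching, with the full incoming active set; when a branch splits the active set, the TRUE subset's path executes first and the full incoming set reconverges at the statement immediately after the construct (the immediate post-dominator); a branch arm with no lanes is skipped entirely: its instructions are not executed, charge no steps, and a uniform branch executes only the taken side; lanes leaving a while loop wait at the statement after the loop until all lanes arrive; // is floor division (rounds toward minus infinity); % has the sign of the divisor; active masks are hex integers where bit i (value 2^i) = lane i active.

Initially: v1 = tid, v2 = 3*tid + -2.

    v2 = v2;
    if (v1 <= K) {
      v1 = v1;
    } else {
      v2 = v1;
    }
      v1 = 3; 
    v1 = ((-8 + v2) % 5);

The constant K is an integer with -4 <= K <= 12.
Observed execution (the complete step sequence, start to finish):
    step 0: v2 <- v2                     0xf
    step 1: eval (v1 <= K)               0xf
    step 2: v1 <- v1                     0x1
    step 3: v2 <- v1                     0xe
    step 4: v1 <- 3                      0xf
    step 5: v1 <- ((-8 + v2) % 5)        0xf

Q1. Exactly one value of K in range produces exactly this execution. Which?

Answer: K = 0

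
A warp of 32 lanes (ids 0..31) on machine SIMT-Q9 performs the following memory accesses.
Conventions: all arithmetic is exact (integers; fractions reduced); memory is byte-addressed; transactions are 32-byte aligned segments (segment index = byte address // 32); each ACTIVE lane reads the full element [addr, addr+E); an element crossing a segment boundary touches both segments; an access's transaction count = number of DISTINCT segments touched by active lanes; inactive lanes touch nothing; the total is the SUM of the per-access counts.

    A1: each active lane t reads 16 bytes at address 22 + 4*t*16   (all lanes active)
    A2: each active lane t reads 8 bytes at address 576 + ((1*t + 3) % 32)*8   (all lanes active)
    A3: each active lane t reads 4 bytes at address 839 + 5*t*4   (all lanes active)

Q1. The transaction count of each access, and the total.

A1: 64 transactions
A2: 8 transactions
A3: 20 transactions

Answer: 64,8,20; total 92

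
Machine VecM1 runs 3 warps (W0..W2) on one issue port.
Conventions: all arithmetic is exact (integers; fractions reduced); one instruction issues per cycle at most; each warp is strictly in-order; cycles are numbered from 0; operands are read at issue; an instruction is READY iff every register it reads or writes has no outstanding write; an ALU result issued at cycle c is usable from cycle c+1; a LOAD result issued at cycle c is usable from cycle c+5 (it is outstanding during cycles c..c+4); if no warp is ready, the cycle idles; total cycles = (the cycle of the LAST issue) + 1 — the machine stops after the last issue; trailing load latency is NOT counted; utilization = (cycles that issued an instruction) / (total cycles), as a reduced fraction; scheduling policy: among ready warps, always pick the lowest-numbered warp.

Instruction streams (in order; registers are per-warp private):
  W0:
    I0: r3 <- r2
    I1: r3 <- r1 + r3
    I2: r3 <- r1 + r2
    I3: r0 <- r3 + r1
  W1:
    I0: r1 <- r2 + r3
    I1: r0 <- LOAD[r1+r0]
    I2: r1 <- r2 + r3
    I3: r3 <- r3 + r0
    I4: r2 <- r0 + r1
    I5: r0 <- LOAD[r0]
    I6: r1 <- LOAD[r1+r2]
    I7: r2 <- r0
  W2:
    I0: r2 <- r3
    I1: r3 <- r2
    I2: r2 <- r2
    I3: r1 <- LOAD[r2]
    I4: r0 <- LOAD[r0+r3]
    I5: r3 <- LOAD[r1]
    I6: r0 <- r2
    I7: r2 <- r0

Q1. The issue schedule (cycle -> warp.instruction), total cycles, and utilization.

cycle 0: W0.I0
cycle 1: W0.I1
cycle 2: W0.I2
cycle 3: W0.I3
cycle 4: W1.I0
cycle 5: W1.I1
cycle 6: W1.I2
cycle 7: W2.I0
cycle 8: W2.I1
cycle 9: W2.I2
cycle 10: W1.I3
cycle 11: W1.I4
cycle 12: W1.I5
cycle 13: W1.I6
cycle 14: W2.I3
cycle 15: W2.I4
cycle 16: idle
cycle 17: W1.I7
cycle 18: idle
cycle 19: W2.I5
cycle 20: W2.I6
cycle 21: W2.I7

Answer: 22 cycles, utilization 10/11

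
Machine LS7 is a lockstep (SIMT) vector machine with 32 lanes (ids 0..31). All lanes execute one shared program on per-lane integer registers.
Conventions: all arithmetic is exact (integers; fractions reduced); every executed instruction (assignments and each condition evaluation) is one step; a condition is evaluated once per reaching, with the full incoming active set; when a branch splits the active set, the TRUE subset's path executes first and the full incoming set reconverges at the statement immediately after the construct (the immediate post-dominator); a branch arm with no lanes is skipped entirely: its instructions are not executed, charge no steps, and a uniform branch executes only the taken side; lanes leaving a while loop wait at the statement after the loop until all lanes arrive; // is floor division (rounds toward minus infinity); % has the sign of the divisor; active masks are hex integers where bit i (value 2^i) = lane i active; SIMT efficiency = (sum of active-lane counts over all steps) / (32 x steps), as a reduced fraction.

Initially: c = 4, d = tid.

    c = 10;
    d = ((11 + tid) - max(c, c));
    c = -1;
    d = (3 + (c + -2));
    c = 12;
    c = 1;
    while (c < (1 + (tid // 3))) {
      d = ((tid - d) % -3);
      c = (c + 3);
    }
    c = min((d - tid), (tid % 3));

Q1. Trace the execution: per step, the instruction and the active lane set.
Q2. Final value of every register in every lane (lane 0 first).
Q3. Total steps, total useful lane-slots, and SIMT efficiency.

step 0: c <- 10                      0xffffffff
step 1: d <- ((11 + tid) - max(c, c)) 0xffffffff
step 2: c <- -1                      0xffffffff
step 3: d <- (3 + (c + -2))          0xffffffff
step 4: c <- 12                      0xffffffff
step 5: c <- 1                       0xffffffff
step 6: eval (c < (1 + (tid // 3)))  0xffffffff
step 7: d <- ((tid - d) % -3)        0xfffffff8
step 8: c <- (c + 3)                 0xfffffff8
step 9: eval (c < (1 + (tid // 3)))  0xfffffff8
step 10: d <- ((tid - d) % -3)        0xfffff000
step 11: c <- (c + 3)                 0xfffff000
step 12: eval (c < (1 + (tid // 3)))  0xfffff000
step 13: d <- ((tid - d) % -3)        0xffe00000
step 14: c <- (c + 3)                 0xffe00000
step 15: eval (c < (1 + (tid // 3)))  0xffe00000
step 16: d <- ((tid - d) % -3)        0xc0000000
step 17: c <- (c + 3)                 0xc0000000
step 18: eval (c < (1 + (tid // 3)))  0xc0000000
step 19: c <- min((d - tid), (tid % 3)) 0xffffffff

Answer: 20 steps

c: 0,-1,-2,-3,-6,-6,-6,-9,-9,-9,-12,-12,-12,-13,-14,-15,-16,-17,-18,-19,-20,-21,-24,-24,-24,-27,-27,-27,-30,-30,-30,-31
d: 0,0,0,0,-2,-1,0,-2,-1,0,-2,-1,0,0,0,0,0,0,0,0,0,0,-2,-1,0,-2,-1,0,-2,-1,0,0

steps = 20; useful = 442; efficiency = 442/640 = 221/320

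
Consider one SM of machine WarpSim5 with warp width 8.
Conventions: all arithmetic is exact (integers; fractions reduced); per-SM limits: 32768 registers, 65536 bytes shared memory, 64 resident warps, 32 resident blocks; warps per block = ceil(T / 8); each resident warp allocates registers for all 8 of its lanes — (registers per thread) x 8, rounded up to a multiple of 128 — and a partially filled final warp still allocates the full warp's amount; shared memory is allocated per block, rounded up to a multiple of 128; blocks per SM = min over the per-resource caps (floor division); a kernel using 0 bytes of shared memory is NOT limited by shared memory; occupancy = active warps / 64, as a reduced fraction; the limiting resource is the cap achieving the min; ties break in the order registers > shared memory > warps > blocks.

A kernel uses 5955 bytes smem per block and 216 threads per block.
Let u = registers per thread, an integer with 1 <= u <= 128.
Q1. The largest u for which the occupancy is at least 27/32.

Answer: u = 64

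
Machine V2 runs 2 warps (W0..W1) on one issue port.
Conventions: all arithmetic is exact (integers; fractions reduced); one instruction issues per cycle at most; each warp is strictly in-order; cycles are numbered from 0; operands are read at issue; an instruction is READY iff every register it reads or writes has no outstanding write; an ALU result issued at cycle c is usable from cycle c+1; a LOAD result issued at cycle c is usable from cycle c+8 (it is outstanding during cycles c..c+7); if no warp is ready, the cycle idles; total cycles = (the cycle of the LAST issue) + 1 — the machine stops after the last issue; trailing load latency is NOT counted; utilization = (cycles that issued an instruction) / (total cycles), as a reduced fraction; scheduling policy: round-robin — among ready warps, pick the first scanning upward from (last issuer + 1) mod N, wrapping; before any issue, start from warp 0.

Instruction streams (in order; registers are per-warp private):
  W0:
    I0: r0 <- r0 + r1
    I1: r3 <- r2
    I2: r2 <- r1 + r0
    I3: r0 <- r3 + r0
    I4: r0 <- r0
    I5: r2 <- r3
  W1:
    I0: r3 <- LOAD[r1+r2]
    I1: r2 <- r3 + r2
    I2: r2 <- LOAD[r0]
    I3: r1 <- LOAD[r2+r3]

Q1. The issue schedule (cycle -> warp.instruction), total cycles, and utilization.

cycle 0: W0.I0
cycle 1: W1.I0
cycle 2: W0.I1
cycle 3: W0.I2
cycle 4: W0.I3
cycle 5: W0.I4
cycle 6: W0.I5
cycle 7: idle
cycle 8: idle
cycle 9: W1.I1
cycle 10: W1.I2
cycle 11: idle
cycle 12: idle
cycle 13: idle
cycle 14: idle
cycle 15: idle
cycle 16: idle
cycle 17: idle
cycle 18: W1.I3

Answer: 19 cycles, utilization 10/19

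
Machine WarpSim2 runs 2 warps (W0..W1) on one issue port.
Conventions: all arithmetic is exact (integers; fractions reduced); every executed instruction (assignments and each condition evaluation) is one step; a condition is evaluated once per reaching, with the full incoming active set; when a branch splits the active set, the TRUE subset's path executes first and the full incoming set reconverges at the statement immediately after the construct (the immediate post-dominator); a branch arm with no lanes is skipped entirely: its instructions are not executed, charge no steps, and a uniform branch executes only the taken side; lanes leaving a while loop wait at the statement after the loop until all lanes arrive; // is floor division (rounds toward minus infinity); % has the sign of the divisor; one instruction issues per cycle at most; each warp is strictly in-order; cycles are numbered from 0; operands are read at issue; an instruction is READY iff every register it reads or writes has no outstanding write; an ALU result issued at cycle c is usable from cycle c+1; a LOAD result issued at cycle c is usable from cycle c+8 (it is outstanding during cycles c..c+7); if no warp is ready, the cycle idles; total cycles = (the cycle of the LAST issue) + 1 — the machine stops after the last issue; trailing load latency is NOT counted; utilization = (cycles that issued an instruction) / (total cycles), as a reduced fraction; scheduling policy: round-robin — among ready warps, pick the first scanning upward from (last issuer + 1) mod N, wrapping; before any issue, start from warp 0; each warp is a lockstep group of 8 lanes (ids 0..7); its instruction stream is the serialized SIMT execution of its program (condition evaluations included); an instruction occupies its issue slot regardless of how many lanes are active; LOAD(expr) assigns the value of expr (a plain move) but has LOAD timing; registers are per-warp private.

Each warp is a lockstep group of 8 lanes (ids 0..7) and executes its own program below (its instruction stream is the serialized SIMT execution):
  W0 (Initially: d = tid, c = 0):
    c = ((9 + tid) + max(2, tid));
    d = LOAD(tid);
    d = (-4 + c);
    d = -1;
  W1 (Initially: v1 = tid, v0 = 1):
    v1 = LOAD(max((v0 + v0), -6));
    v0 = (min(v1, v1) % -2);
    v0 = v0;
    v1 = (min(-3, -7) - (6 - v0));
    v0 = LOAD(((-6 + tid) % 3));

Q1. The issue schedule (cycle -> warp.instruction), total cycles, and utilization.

cycle 0: W0.I0
cycle 1: W1.I0
cycle 2: W0.I1
cycle 3: idle
cycle 4: idle
cycle 5: idle
cycle 6: idle
cycle 7: idle
cycle 8: idle
cycle 9: W1.I1
cycle 10: W0.I2
cycle 11: W1.I2
cycle 12: W0.I3
cycle 13: W1.I3
cycle 14: W1.I4

Answer: 15 cycles, utilization 3/5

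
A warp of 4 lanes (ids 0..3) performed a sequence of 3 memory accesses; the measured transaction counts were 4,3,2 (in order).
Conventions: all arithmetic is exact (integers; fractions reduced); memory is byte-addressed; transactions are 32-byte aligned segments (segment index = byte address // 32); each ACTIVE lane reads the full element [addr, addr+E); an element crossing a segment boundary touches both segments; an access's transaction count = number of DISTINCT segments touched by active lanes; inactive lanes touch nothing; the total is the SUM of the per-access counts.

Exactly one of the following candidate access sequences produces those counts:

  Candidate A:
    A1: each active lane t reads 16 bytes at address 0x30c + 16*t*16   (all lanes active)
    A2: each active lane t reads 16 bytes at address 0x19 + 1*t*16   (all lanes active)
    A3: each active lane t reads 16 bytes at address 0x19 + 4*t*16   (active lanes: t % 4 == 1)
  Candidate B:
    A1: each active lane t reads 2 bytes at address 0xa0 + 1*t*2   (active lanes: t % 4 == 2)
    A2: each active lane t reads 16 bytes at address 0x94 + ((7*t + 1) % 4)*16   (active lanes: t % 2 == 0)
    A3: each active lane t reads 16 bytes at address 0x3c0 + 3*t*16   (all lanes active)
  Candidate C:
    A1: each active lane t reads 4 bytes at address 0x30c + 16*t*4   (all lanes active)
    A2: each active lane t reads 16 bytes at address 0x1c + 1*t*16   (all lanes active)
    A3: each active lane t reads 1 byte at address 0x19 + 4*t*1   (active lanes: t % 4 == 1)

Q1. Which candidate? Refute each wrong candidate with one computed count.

B: A1 gives 1 transaction, not 4
C: A3 gives 1 transaction, not 2
A: all counts match (4,3,2)

Answer: A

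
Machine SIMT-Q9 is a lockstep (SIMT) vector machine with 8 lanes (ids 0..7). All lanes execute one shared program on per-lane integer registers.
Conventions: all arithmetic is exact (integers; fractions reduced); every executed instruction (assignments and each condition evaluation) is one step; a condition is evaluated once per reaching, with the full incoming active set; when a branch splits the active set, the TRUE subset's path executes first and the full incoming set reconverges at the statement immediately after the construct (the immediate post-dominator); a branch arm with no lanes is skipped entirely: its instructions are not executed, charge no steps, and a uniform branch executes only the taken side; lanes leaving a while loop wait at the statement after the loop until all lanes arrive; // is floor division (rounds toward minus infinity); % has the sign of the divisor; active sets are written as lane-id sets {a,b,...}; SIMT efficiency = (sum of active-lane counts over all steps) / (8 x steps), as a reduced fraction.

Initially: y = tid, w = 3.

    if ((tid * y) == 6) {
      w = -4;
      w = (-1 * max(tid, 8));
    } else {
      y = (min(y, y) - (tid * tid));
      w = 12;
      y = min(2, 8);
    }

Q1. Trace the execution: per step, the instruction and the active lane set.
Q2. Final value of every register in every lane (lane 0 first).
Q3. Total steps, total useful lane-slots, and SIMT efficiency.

step 0: eval ((tid * y) == 6)        {0,1,2,3,4,5,6,7}
step 1: y <- (min(y, y) - (tid * tid)) {0,1,2,3,4,5,6,7}
step 2: w <- 12                      {0,1,2,3,4,5,6,7}
step 3: y <- min(2, 8)               {0,1,2,3,4,5,6,7}

Answer: 4 steps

y: 2,2,2,2,2,2,2,2
w: 12,12,12,12,12,12,12,12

steps = 4; useful = 32; efficiency = 32/32 = 1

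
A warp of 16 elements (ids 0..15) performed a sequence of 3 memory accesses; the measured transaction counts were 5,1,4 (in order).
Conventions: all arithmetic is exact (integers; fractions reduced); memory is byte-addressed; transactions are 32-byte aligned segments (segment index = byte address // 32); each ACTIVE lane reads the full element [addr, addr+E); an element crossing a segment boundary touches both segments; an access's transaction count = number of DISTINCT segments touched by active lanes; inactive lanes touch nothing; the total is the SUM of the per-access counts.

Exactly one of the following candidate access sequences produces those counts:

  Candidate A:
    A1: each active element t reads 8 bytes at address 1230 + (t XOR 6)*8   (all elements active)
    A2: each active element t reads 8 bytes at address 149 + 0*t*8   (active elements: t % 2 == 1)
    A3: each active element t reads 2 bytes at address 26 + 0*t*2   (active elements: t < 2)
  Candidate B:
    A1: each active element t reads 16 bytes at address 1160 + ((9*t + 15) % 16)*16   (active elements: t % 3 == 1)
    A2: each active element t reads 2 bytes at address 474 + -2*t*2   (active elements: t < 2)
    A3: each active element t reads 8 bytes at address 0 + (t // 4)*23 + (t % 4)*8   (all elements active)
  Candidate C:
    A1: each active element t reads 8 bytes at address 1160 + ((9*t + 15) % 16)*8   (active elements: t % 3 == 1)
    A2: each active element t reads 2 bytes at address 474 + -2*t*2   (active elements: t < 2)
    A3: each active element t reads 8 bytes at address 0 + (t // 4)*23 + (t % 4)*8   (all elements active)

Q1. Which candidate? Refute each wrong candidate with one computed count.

A: A3 gives 1 transaction, not 4
C: A1 gives 3 transactions, not 5
B: all counts match (5,1,4)

Answer: B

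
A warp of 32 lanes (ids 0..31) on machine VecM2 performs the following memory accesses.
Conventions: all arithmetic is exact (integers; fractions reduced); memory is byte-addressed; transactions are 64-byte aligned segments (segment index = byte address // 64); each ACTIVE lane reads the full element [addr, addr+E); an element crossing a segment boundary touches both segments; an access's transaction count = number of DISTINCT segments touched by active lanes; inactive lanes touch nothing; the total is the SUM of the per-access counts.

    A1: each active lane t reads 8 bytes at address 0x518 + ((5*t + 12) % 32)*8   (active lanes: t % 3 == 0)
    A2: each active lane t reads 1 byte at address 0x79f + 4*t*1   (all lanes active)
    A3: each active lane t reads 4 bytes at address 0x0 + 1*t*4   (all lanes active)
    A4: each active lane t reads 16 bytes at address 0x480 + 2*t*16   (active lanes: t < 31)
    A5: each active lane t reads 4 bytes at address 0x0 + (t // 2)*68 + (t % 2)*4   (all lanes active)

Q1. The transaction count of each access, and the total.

A1: 4 transactions
A2: 3 transactions
A3: 2 transactions
A4: 16 transactions
A5: 17 transactions

Answer: 4,3,2,16,17; total 42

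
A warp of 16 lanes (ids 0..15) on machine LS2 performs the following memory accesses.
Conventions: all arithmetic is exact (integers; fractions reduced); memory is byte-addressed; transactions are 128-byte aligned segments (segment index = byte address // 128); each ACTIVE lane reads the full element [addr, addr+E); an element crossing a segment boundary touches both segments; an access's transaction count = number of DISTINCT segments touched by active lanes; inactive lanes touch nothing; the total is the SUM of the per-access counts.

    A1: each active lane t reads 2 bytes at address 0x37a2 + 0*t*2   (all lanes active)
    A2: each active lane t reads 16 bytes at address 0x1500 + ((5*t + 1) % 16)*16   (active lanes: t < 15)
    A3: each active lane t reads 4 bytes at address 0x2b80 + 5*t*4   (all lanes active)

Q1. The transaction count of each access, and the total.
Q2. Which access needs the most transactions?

A1: 1 transaction
A2: 2 transactions
A3: 3 transactions

Answer: 1,2,3; total 6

Answer: A3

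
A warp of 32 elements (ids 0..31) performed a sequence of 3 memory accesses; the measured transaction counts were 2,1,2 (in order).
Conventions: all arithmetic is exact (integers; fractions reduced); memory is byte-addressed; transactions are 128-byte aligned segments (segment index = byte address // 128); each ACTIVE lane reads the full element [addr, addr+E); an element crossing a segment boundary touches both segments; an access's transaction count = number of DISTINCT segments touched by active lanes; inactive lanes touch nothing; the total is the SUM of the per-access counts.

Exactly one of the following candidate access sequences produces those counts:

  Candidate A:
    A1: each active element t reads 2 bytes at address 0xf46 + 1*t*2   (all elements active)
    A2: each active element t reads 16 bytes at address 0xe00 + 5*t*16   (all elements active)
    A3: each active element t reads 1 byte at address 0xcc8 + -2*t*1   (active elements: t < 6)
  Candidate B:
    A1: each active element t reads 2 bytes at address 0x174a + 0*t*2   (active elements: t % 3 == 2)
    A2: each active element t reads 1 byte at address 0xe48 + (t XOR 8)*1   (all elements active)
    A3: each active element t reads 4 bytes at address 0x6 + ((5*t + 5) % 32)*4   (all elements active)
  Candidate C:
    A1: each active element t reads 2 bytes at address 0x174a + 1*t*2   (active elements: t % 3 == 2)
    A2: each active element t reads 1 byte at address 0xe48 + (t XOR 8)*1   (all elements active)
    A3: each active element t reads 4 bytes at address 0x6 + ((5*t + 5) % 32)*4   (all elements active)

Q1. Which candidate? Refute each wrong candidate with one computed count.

A: A2 gives 20 transactions, not 1
B: A1 gives 1 transaction, not 2
C: all counts match (2,1,2)

Answer: C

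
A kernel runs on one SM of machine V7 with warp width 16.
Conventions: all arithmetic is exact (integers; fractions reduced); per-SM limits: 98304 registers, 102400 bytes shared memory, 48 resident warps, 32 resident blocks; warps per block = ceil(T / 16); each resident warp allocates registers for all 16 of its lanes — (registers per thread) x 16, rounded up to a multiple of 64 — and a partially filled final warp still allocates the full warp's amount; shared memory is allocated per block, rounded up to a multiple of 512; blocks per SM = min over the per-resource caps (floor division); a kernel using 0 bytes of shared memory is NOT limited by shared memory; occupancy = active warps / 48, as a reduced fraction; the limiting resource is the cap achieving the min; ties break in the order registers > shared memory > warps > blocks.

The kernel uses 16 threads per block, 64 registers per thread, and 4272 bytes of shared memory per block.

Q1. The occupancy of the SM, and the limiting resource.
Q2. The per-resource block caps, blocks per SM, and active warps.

Answer: occupancy 11/24, limited by shared memory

registers: 96 blocks
shared memory: 22 blocks
warps: 48 blocks
blocks: 32 blocks

Answer: 22 blocks, 22 active warps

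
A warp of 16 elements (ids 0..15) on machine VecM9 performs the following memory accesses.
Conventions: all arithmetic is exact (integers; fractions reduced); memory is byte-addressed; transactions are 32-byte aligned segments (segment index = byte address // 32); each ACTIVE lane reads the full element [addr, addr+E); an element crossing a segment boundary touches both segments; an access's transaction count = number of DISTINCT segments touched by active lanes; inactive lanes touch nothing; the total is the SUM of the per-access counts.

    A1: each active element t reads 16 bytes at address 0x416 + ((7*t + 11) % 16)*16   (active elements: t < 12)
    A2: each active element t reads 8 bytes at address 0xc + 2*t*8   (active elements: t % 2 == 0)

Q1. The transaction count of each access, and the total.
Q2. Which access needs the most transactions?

A1: 9 transactions
A2: 8 transactions

Answer: 9,8; total 17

Answer: A1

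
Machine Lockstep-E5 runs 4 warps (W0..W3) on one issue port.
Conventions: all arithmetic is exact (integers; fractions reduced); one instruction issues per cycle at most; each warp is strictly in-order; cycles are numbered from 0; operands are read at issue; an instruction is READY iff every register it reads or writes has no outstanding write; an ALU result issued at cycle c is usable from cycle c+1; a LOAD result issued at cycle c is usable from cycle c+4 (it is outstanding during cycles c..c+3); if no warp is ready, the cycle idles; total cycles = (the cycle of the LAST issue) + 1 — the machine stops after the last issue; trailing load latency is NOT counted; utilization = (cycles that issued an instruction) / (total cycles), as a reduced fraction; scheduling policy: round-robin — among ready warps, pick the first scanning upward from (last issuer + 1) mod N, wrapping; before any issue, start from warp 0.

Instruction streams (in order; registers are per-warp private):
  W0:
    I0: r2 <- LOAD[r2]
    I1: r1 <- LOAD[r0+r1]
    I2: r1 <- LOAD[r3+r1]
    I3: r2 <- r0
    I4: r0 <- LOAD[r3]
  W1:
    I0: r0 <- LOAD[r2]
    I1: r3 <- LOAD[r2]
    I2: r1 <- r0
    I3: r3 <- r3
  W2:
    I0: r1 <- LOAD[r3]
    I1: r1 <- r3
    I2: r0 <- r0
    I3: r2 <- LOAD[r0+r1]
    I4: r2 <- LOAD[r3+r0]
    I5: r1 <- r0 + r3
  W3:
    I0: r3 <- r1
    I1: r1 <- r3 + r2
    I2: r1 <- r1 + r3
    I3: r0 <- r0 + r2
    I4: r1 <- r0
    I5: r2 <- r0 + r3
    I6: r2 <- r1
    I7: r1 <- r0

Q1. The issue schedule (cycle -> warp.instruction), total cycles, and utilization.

cycle 0: W0.I0
cycle 1: W1.I0
cycle 2: W2.I0
cycle 3: W3.I0
cycle 4: W0.I1
cycle 5: W1.I1
cycle 6: W2.I1
cycle 7: W3.I1
cycle 8: W0.I2
cycle 9: W1.I2
cycle 10: W2.I2
cycle 11: W3.I2
cycle 12: W0.I3
cycle 13: W1.I3
cycle 14: W2.I3
cycle 15: W3.I3
cycle 16: W0.I4
cycle 17: W3.I4
cycle 18: W2.I4
cycle 19: W3.I5
cycle 20: W2.I5
cycle 21: W3.I6
cycle 22: W3.I7

Answer: 23 cycles, utilization 1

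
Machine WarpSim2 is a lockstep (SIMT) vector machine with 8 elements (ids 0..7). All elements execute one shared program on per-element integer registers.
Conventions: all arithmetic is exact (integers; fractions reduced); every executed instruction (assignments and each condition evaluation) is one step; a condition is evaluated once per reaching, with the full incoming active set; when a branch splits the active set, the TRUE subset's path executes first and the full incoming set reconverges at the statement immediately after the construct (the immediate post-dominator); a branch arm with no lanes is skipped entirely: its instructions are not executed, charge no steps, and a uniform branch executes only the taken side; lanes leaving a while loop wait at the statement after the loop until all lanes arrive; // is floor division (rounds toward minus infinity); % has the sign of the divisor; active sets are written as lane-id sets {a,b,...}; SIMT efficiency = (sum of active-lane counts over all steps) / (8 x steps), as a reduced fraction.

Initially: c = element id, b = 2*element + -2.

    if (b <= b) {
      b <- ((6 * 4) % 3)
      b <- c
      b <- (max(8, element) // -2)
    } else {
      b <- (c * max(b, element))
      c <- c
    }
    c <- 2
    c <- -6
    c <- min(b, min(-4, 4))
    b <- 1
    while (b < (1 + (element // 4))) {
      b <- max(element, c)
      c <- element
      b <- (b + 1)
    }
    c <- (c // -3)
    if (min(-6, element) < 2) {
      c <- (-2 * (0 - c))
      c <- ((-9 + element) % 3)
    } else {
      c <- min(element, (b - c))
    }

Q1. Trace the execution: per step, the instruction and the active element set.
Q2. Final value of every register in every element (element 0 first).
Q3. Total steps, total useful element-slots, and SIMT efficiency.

step 0: eval (b <= b)                {0,1,2,3,4,5,6,7}
step 1: b <- ((6 * 4) % 3)           {0,1,2,3,4,5,6,7}
step 2: b <- c                       {0,1,2,3,4,5,6,7}
step 3: b <- (max(8, element) // -2) {0,1,2,3,4,5,6,7}
step 4: c <- 2                       {0,1,2,3,4,5,6,7}
step 5: c <- -6                      {0,1,2,3,4,5,6,7}
step 6: c <- min(b, min(-4, 4))      {0,1,2,3,4,5,6,7}
step 7: b <- 1                       {0,1,2,3,4,5,6,7}
step 8: eval (b < (1 + (element // 4))) {0,1,2,3,4,5,6,7}
step 9: b <- max(element, c)         {4,5,6,7}
step 10: c <- element                 {4,5,6,7}
step 11: b <- (b + 1)                 {4,5,6,7}
step 12: eval (b < (1 + (element // 4))) {4,5,6,7}
step 13: c <- (c // -3)               {0,1,2,3,4,5,6,7}
step 14: eval (min(-6, element) < 2)  {0,1,2,3,4,5,6,7}
step 15: c <- (-2 * (0 - c))          {0,1,2,3,4,5,6,7}
step 16: c <- ((-9 + element) % 3)    {0,1,2,3,4,5,6,7}

Answer: 17 steps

c: 0,1,2,0,1,2,0,1
b: 1,1,1,1,5,6,7,8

steps = 17; useful = 120; efficiency = 120/136 = 15/17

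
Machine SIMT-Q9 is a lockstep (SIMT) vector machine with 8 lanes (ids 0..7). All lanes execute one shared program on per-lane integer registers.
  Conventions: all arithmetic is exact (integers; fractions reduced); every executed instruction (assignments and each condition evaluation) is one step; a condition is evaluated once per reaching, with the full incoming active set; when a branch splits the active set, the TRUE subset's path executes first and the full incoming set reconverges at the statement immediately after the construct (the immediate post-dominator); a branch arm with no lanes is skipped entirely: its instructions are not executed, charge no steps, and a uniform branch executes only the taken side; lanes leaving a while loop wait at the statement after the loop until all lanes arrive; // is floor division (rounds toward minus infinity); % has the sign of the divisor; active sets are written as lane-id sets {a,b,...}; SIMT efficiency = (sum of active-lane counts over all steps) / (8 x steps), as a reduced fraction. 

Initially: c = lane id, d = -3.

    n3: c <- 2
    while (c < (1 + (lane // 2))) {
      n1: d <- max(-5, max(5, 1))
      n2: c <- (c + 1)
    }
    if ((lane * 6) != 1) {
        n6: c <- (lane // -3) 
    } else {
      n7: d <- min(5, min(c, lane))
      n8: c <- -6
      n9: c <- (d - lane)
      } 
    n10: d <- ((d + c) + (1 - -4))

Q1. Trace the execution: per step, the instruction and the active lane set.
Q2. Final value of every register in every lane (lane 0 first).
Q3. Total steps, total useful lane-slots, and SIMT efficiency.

step 0: c <- 2                       {0,1,2,3,4,5,6,7}
step 1: eval (c < (1 + (lane // 2))) {0,1,2,3,4,5,6,7}
step 2: d <- max(-5, max(5, 1))      {4,5,6,7}
step 3: c <- (c + 1)                 {4,5,6,7}
step 4: eval (c < (1 + (lane // 2))) {4,5,6,7}
step 5: d <- max(-5, max(5, 1))      {6,7}
step 6: c <- (c + 1)                 {6,7}
step 7: eval (c < (1 + (lane // 2))) {6,7}
step 8: eval ((lane * 6) != 1)       {0,1,2,3,4,5,6,7}
step 9: c <- (lane // -3)            {0,1,2,3,4,5,6,7}
step 10: d <- ((d + c) + (1 - -4))    {0,1,2,3,4,5,6,7}

Answer: 11 steps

c: 0,-1,-1,-1,-2,-2,-2,-3
d: 2,1,1,1,8,8,8,7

steps = 11; useful = 58; efficiency = 58/88 = 29/44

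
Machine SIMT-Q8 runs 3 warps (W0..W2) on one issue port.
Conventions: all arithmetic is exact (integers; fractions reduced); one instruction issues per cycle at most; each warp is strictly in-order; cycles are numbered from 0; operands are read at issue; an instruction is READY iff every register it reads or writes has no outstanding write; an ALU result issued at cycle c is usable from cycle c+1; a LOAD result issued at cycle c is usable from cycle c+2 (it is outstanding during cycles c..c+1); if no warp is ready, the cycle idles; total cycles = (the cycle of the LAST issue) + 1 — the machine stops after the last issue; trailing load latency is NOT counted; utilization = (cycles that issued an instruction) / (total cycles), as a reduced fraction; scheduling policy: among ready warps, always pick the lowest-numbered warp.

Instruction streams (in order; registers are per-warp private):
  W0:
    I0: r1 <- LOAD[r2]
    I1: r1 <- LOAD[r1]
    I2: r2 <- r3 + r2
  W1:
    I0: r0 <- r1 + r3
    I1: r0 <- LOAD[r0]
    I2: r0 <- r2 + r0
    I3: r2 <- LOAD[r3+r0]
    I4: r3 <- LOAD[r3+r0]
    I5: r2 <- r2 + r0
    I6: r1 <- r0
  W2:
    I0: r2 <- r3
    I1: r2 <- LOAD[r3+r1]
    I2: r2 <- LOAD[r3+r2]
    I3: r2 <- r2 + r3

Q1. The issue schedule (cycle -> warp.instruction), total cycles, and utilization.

cycle 0: W0.I0
cycle 1: W1.I0
cycle 2: W0.I1
cycle 3: W0.I2
cycle 4: W1.I1
cycle 5: W2.I0
cycle 6: W1.I2
cycle 7: W1.I3
cycle 8: W1.I4
cycle 9: W1.I5
cycle 10: W1.I6
cycle 11: W2.I1
cycle 12: idle
cycle 13: W2.I2
cycle 14: idle
cycle 15: W2.I3

Answer: 16 cycles, utilization 7/8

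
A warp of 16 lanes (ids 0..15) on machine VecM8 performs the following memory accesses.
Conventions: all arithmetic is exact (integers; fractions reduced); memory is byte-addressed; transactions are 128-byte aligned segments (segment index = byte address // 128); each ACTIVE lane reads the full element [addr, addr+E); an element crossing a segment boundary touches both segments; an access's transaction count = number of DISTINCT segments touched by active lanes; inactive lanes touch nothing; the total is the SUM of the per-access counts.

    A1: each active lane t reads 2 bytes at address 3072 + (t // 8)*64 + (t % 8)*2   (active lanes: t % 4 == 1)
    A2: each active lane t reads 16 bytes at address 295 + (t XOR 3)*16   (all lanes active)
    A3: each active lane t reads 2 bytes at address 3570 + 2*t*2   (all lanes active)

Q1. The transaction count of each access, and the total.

A1: 1 transaction
A2: 3 transactions
A3: 2 transactions

Answer: 1,3,2; total 6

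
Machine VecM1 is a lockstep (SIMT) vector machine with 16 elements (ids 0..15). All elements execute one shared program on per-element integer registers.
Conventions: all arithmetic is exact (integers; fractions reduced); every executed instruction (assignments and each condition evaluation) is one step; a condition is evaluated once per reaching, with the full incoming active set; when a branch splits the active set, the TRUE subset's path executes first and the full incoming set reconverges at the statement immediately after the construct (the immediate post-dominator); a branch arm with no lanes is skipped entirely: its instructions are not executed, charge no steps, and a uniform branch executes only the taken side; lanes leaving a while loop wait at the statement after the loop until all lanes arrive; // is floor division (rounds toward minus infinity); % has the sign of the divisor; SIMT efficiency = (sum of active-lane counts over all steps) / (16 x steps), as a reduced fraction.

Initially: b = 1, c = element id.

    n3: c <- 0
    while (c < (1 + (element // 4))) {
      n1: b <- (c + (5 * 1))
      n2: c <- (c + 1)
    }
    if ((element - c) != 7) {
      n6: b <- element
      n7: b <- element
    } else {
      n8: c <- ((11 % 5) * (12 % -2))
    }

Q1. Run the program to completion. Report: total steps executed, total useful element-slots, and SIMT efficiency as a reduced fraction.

Answer: 18 steps, 199 useful, 199/288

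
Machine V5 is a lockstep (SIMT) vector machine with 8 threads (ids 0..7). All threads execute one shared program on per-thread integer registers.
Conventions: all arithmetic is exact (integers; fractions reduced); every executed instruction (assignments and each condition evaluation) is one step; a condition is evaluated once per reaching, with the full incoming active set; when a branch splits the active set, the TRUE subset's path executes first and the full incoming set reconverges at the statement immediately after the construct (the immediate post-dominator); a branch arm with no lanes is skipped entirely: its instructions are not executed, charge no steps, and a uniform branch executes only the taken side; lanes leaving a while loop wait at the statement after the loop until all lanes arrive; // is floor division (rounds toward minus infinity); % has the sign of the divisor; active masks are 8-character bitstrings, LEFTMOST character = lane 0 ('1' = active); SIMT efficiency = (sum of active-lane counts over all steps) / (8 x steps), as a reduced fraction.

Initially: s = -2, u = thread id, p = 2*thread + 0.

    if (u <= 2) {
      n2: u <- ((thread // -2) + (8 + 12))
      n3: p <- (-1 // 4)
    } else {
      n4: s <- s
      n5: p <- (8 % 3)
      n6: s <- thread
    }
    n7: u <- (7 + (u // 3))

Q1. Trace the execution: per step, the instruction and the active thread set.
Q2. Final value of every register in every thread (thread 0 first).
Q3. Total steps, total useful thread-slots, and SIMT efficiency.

step 0: eval (u <= 2)                11111111
step 1: u <- ((thread // -2) + (8 + 12)) 11100000
step 2: p <- (-1 // 4)               11100000
step 3: s <- s                       00011111
step 4: p <- (8 % 3)                 00011111
step 5: s <- thread                  00011111
step 6: u <- (7 + (u // 3))          11111111

Answer: 7 steps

s: -2,-2,-2,3,4,5,6,7
u: 13,13,13,8,8,8,9,9
p: -1,-1,-1,2,2,2,2,2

steps = 7; useful = 37; efficiency = 37/56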